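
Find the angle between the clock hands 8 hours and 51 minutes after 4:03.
First find the time 8 hours and 51 minutes after 4:03.
Total minutes: 4 x 60 + 3 + 8 x 60 + 51 = 774.
774 mod 720 = 54 minutes = 12:54.
Now compute the angle at 12:54:
Hour hand: 0 x 30 + 54 x 0.5 = 27 degrees
Minute hand: 54 x 6 = 324 degrees
Difference: |27 - 324| = 297 degrees
Smaller angle: 360 - 297 = 63 degrees

Final answer: 63 degrees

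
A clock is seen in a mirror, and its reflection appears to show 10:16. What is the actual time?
Reflection across the vertical (12-6) axis maps a hand at angle A degrees to (360 - A) degrees, which sends a reading of T minutes past 12:00 to (720 - T) minutes past 12:00.
Mirror reads 10:16 = 616 minutes past 12:00.
Actual time: (720 - 616) mod 720 = 104 minutes = 1:44.

Final answer: 1:44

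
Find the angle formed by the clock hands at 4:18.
Hour hand position: 4 x 30 + 18 x 0.5 = 129 degrees
Minute hand position: 18 x 6 = 108 degrees
Difference: |129 - 108| = 21 degrees
The angle between the hands is 21 degrees

Final answer: 21 degrees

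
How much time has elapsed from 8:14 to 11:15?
From 8:14 to 11:15:
(11 x 60 + 15) - (8 x 60 + 14) = 675 - 494 = 181 minutes
= 3 hours and 1 minute

Final answer: 3 hours and 1 minute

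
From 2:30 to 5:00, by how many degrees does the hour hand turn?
The hour hand moves 0.5 degrees per minute.
Time elapsed: 5:00 - 2:30 = 150 minutes
Angular displacement: 150 x 0.5 = 75 degrees

Final answer: 75 degrees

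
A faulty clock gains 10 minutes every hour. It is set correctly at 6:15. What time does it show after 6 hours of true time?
For every 60 true minutes, the faulty clock advances 60 + 10 = 70 minutes.
True elapsed: 6 hours = 360 minutes.
Faulty clock advances: 360 x 70/60 = 420 minutes (drift: 60 minutes ahead).
Shown time: 6:15 + 420 minutes = 1:15.

Final answer: 1:15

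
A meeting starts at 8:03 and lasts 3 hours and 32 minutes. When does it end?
Starting time: 8:03
Adding 32 minutes to 3 minutes: 3 + 32 = 35 minutes
Adding 3 hours: 8 + 3 = 11
Final time: 11:35

Final answer: 11:35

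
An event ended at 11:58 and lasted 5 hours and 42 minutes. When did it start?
Starting time: 11:58 = 718 total minutes past 12:00
Subtracting: 5 hours and 42 minutes = 342 minutes
718 - 342 = 376 minutes
= 6 hours and 16 minutes past 12:00 = 6:16

Final answer: 6:16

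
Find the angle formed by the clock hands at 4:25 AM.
Hour hand position: 4 x 30 + 25 x 0.5 = 132.5 degrees
Minute hand position: 25 x 6 = 150 degrees
Difference: |132.5 - 150| = 17.5 degrees
The angle between the hands is 17.5 degrees

Final answer: 17.5 degrees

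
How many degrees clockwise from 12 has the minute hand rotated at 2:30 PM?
The minute hand moves 6 degrees per minute.
At 2:30: 30 x 6 = 180 degrees

Final answer: 180 degrees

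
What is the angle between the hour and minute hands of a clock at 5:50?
Hour hand position: 5 x 30 + 50 x 0.5 = 175 degrees
Minute hand position: 50 x 6 = 300 degrees
Difference: |175 - 300| = 125 degrees
The angle between the hands is 125 degrees

Final answer: 125 degrees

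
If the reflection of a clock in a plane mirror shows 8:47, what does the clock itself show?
Reflection across the vertical (12-6) axis maps a hand at angle A degrees to (360 - A) degrees, which sends a reading of T minutes past 12:00 to (720 - T) minutes past 12:00.
Mirror reads 8:47 = 527 minutes past 12:00.
Actual time: (720 - 527) mod 720 = 193 minutes = 3:13.

Final answer: 3:13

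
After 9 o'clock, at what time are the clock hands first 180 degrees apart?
For hands to be 180 degrees apart: |30H - 5.5t| = 180
With H = 9: t = (30 x 9 + 180)/5.5 = 81.82 or t = (30 x 9 - 180)/5.5 = 16.36
First valid solution (0 < t < 60): t = 16.36 minutes
The hands are opposite at 16.36 minutes past 9:00.

Final answer: 16.36 minutes past 9:00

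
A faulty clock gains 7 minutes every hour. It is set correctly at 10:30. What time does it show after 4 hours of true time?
For every 60 true minutes, the faulty clock advances 60 + 7 = 67 minutes.
True elapsed: 4 hours = 240 minutes.
Faulty clock advances: 240 x 67/60 = 268 minutes (drift: 28 minutes ahead).
Shown time: 10:30 + 268 minutes = 2:58.

Final answer: 2:58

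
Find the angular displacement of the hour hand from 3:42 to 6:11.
The hour hand moves 0.5 degrees per minute.
Time elapsed: 6:11 - 3:42 = 149 minutes
Angular displacement: 149 x 0.5 = 74.5 degrees

Final answer: 74.5 degrees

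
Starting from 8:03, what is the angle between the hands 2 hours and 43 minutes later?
First find the time 2 hours and 43 minutes after 8:03.
Total minutes: 8 x 60 + 3 + 2 x 60 + 43 = 646.
646 mod 720 = 646 minutes = 10:46.
Now compute the angle at 10:46:
Hour hand: 10 x 30 + 46 x 0.5 = 323 degrees
Minute hand: 46 x 6 = 276 degrees
Difference: |323 - 276| = 47 degrees
The angle is 47 degrees

Final answer: 47 degrees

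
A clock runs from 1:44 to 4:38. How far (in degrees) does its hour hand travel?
The hour hand moves 0.5 degrees per minute.
Time elapsed: 4:38 - 1:44 = 174 minutes
Angular displacement: 174 x 0.5 = 87 degrees

Final answer: 87 degrees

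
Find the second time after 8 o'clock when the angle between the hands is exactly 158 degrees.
At t minutes past 8:00, the hour hand is at 30 x 8 + 0.5t degrees and the minute hand is at 6t degrees.
The smaller angle between them is 158 degrees when |30H - 5.5t| = 158 or |30H - 5.5t| = 202.
With H = 8, solve 30 x 8 - 5.5t = +/- target for each target:
  t = (30 x 8 - 158) / 5.5 = 14.91
  t = (30 x 8 + 158) / 5.5 = 72.36 (outside (0, 60))
  t = (30 x 8 - 202) / 5.5 = 6.91
  t = (30 x 8 + 202) / 5.5 = 80.36 (outside (0, 60))
Valid solutions in (0, 60): {6.91, 14.91} minutes.
The second occurrence is t = 14.91 minutes.
The hands form a 158-degree angle at 14.91 minutes past 8:00.

Final answer: 14.91 minutes past 8:00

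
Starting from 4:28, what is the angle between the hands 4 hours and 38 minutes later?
First find the time 4 hours and 38 minutes after 4:28.
Total minutes: 4 x 60 + 28 + 4 x 60 + 38 = 546.
546 mod 720 = 546 minutes = 9:06.
Now compute the angle at 9:06:
Hour hand: 9 x 30 + 6 x 0.5 = 273 degrees
Minute hand: 6 x 6 = 36 degrees
Difference: |273 - 36| = 237 degrees
Smaller angle: 360 - 237 = 123 degrees

Final answer: 123 degrees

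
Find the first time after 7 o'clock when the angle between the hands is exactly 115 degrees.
At t minutes past 7:00, the hour hand is at 30 x 7 + 0.5t degrees and the minute hand is at 6t degrees.
The smaller angle between them is 115 degrees when |30H - 5.5t| = 115 or |30H - 5.5t| = 245.
With H = 7, solve 30 x 7 - 5.5t = +/- target for each target:
  t = (30 x 7 - 115) / 5.5 = 17.27
  t = (30 x 7 + 115) / 5.5 = 59.09
  t = (30 x 7 - 245) / 5.5 = -6.36 (outside (0, 60))
  t = (30 x 7 + 245) / 5.5 = 82.73 (outside (0, 60))
Valid solutions in (0, 60): {17.27, 59.09} minutes.
The first occurrence is t = 17.27 minutes.
The hands form a 115-degree angle at 17.27 minutes past 7:00.

Final answer: 17.27 minutes past 7:00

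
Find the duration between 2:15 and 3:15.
From 2:15 to 3:15:
(3 x 60 + 15) - (2 x 60 + 15) = 195 - 135 = 60 minutes
= 1 hour

Final answer: 1 hour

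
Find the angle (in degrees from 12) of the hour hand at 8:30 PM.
The hour hand moves 30 degrees per hour and 0.5 degrees per minute.
At 8:30: (8) x 30 + 30 x 0.5 = 240 + 15 = 255 degrees

Final answer: 255 degrees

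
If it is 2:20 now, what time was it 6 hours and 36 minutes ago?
Starting time: 2:20 = 140 total minutes past 12:00
Subtracting: 6 hours and 36 minutes = 396 minutes
140 - 396 = -256 (negative, add 12 hours = 720) = 464 minutes
= 7 hours and 44 minutes past 12:00 = 7:44

Final answer: 7:44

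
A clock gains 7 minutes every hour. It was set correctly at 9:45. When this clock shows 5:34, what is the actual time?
For every 60 true minutes, the faulty clock advances 67 minutes, so 1 faulty-clock minute corresponds to 60/67 true minutes.
From 9:45 to 5:34 on the faulty dial is 469 minutes.
True elapsed: 469 x 60/67 = 420 minutes = 7 hours.
True time: 9:45 + 7 hours = 4:45.

Final answer: 4:45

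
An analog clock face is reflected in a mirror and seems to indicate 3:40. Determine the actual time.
Reflection across the vertical (12-6) axis maps a hand at angle A degrees to (360 - A) degrees, which sends a reading of T minutes past 12:00 to (720 - T) minutes past 12:00.
Mirror reads 3:40 = 220 minutes past 12:00.
Actual time: (720 - 220) mod 720 = 500 minutes = 8:20.

Final answer: 8:20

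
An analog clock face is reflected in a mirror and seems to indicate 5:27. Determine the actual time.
Reflection across the vertical (12-6) axis maps a hand at angle A degrees to (360 - A) degrees, which sends a reading of T minutes past 12:00 to (720 - T) minutes past 12:00.
Mirror reads 5:27 = 327 minutes past 12:00.
Actual time: (720 - 327) mod 720 = 393 minutes = 6:33.

Final answer: 6:33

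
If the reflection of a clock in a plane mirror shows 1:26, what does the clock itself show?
Reflection across the vertical (12-6) axis maps a hand at angle A degrees to (360 - A) degrees, which sends a reading of T minutes past 12:00 to (720 - T) minutes past 12:00.
Mirror reads 1:26 = 86 minutes past 12:00.
Actual time: (720 - 86) mod 720 = 634 minutes = 10:34.

Final answer: 10:34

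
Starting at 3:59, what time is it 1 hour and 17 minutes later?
Starting time: 3:59
Adding 17 minutes to 59 minutes: 59 + 17 = 76 minutes = 1 hour and 16 minutes
Adding 1 hour: 3 + 1 + 1 (carry) = 5
Final time: 5:16

Final answer: 5:16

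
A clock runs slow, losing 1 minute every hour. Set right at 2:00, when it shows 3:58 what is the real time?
For every 60 true minutes, the faulty clock advances 59 minutes, so 1 faulty-clock minute corresponds to 60/59 true minutes.
From 2:00 to 3:58 on the faulty dial is 118 minutes.
True elapsed: 118 x 60/59 = 120 minutes = 2 hours.
True time: 2:00 + 2 hours = 4:00.

Final answer: 4:00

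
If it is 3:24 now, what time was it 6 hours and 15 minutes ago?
Starting time: 3:24 = 204 total minutes past 12:00
Subtracting: 6 hours and 15 minutes = 375 minutes
204 - 375 = -171 (negative, add 12 hours = 720) = 549 minutes
= 9 hours and 9 minutes past 12:00 = 9:09

Final answer: 9:09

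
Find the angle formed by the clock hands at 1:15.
Hour hand position: 1 x 30 + 15 x 0.5 = 37.5 degrees
Minute hand position: 15 x 6 = 90 degrees
Difference: |37.5 - 90| = 52.5 degrees
The angle between the hands is 52.5 degrees

Final answer: 52.5 degrees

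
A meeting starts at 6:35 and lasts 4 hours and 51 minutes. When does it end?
Starting time: 6:35
Adding 51 minutes to 35 minutes: 35 + 51 = 86 minutes = 1 hour and 26 minutes
Adding 4 hours: 6 + 4 + 1 (carry) = 11
Final time: 11:26

Final answer: 11:26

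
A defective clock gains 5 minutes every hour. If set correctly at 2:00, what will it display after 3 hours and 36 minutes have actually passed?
For every 60 true minutes, the faulty clock advances 60 + 5 = 65 minutes.
True elapsed: 3 hours and 36 minutes = 216 minutes.
Faulty clock advances: 216 x 65/60 = 234 minutes (drift: 18 minutes ahead).
Shown time: 2:00 + 234 minutes = 5:54.

Final answer: 5:54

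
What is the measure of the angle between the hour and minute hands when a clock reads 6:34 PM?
Hour hand position: 6 x 30 + 34 x 0.5 = 197 degrees
Minute hand position: 34 x 6 = 204 degrees
Difference: |197 - 204| = 7 degrees
The angle between the hands is 7 degrees

Final answer: 7 degrees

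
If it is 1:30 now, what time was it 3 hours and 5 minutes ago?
Starting time: 1:30 = 90 total minutes past 12:00
Subtracting: 3 hours and 5 minutes = 185 minutes
90 - 185 = -95 (negative, add 12 hours = 720) = 625 minutes
= 10 hours and 25 minutes past 12:00 = 10:25

Final answer: 10:25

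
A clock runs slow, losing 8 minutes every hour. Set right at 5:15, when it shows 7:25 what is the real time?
For every 60 true minutes, the faulty clock advances 52 minutes, so 1 faulty-clock minute corresponds to 60/52 true minutes.
From 5:15 to 7:25 on the faulty dial is 130 minutes.
True elapsed: 130 x 60/52 = 150 minutes = 2 hours and 30 minutes.
True time: 5:15 + 2 hours and 30 minutes = 7:45.

Final answer: 7:45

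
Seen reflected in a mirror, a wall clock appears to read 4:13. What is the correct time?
Reflection across the vertical (12-6) axis maps a hand at angle A degrees to (360 - A) degrees, which sends a reading of T minutes past 12:00 to (720 - T) minutes past 12:00.
Mirror reads 4:13 = 253 minutes past 12:00.
Actual time: (720 - 253) mod 720 = 467 minutes = 7:47.

Final answer: 7:47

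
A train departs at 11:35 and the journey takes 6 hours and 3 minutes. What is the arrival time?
Starting time: 11:35
Adding 3 minutes to 35 minutes: 35 + 3 = 38 minutes
Adding 6 hours: 11 + 6 = 17 - 12 = 5
Final time: 5:38

Final answer: 5:38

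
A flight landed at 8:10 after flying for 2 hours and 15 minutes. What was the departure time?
Starting time: 8:10 = 490 total minutes past 12:00
Subtracting: 2 hours and 15 minutes = 135 minutes
490 - 135 = 355 minutes
= 5 hours and 55 minutes past 12:00 = 5:55

Final answer: 5:55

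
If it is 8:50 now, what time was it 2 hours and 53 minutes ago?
Starting time: 8:50 = 530 total minutes past 12:00
Subtracting: 2 hours and 53 minutes = 173 minutes
530 - 173 = 357 minutes
= 5 hours and 57 minutes past 12:00 = 5:57

Final answer: 5:57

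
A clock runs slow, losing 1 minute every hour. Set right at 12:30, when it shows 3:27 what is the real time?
For every 60 true minutes, the faulty clock advances 59 minutes, so 1 faulty-clock minute corresponds to 60/59 true minutes.
From 12:30 to 3:27 on the faulty dial is 177 minutes.
True elapsed: 177 x 60/59 = 180 minutes = 3 hours.
True time: 12:30 + 3 hours = 3:30.

Final answer: 3:30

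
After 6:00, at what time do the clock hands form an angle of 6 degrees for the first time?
At t minutes past 6:00, the hour hand is at 30 x 6 + 0.5t degrees and the minute hand is at 6t degrees.
The smaller angle between them is 6 degrees when |30H - 5.5t| = 6 or |30H - 5.5t| = 354.
With H = 6, solve 30 x 6 - 5.5t = +/- target for each target:
  t = (30 x 6 - 6) / 5.5 = 31.64
  t = (30 x 6 + 6) / 5.5 = 33.82
  t = (30 x 6 - 354) / 5.5 = -31.64 (outside (0, 60))
  t = (30 x 6 + 354) / 5.5 = 97.09 (outside (0, 60))
Valid solutions in (0, 60): {31.64, 33.82} minutes.
The first occurrence is t = 31.64 minutes.
The hands form a 6-degree angle at 31.64 minutes past 6:00.

Final answer: 31.64 minutes past 6:00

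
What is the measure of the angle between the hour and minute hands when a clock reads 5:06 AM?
Hour hand position: 5 x 30 + 6 x 0.5 = 153 degrees
Minute hand position: 6 x 6 = 36 degrees
Difference: |153 - 36| = 117 degrees
The angle between the hands is 117 degrees

Final answer: 117 degrees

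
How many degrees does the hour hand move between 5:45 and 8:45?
The hour hand moves 0.5 degrees per minute.
Time elapsed: 8:45 - 5:45 = 180 minutes
Angular displacement: 180 x 0.5 = 90 degrees

Final answer: 90 degrees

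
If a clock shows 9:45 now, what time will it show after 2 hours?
Starting time: 9:45
Adding 0 minutes to 45 minutes: 45 + 0 = 45 minutes
Adding 2 hours: 9 + 2 = 11
Final time: 11:45

Final answer: 11:45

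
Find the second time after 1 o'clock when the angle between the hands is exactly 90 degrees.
At t minutes past 1:00, the hour hand is at 30 x 1 + 0.5t degrees and the minute hand is at 6t degrees.
The smaller angle between them is 90 degrees when |30H - 5.5t| = 90 or |30H - 5.5t| = 270.
With H = 1, solve 30 x 1 - 5.5t = +/- target for each target:
  t = (30 x 1 - 90) / 5.5 = -10.91 (outside (0, 60))
  t = (30 x 1 + 90) / 5.5 = 21.82
  t = (30 x 1 - 270) / 5.5 = -43.64 (outside (0, 60))
  t = (30 x 1 + 270) / 5.5 = 54.55
Valid solutions in (0, 60): {21.82, 54.55} minutes.
The second occurrence is t = 54.55 minutes.
The hands form a 90-degree angle at 54.55 minutes past 1:00.

Final answer: 54.55 minutes past 1:00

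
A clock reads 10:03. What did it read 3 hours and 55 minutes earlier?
Starting time: 10:03 = 603 total minutes past 12:00
Subtracting: 3 hours and 55 minutes = 235 minutes
603 - 235 = 368 minutes
= 6 hours and 8 minutes past 12:00 = 6:08

Final answer: 6:08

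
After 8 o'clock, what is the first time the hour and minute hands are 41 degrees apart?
At t minutes past 8:00, the hour hand is at 30 x 8 + 0.5t degrees and the minute hand is at 6t degrees.
The smaller angle between them is 41 degrees when |30H - 5.5t| = 41 or |30H - 5.5t| = 319.
With H = 8, solve 30 x 8 - 5.5t = +/- target for each target:
  t = (30 x 8 - 41) / 5.5 = 36.18
  t = (30 x 8 + 41) / 5.5 = 51.09
  t = (30 x 8 - 319) / 5.5 = -14.36 (outside (0, 60))
  t = (30 x 8 + 319) / 5.5 = 101.64 (outside (0, 60))
Valid solutions in (0, 60): {36.18, 51.09} minutes.
The first occurrence is t = 36.18 minutes.
The hands form a 41-degree angle at 36.18 minutes past 8:00.

Final answer: 36.18 minutes past 8:00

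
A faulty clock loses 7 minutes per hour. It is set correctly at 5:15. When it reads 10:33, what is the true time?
For every 60 true minutes, the faulty clock advances 53 minutes, so 1 faulty-clock minute corresponds to 60/53 true minutes.
From 5:15 to 10:33 on the faulty dial is 318 minutes.
True elapsed: 318 x 60/53 = 360 minutes = 6 hours.
True time: 5:15 + 6 hours = 11:15.

Final answer: 11:15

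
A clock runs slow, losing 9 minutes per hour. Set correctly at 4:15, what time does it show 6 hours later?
For every 60 true minutes, the faulty clock advances 60 - 9 = 51 minutes.
True elapsed: 6 hours = 360 minutes.
Faulty clock advances: 360 x 51/60 = 306 minutes (drift: 54 minutes behind).
Shown time: 4:15 + 306 minutes = 9:21.

Final answer: 9:21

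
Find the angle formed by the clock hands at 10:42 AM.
Hour hand position: 10 x 30 + 42 x 0.5 = 321 degrees
Minute hand position: 42 x 6 = 252 degrees
Difference: |321 - 252| = 69 degrees
The angle between the hands is 69 degrees

Final answer: 69 degrees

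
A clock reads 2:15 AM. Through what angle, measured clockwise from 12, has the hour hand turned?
The hour hand moves 30 degrees per hour and 0.5 degrees per minute.
At 2:15: (2) x 30 + 15 x 0.5 = 60 + 7.5 = 67.5 degrees

Final answer: 67.5 degrees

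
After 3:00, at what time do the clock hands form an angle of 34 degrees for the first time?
At t minutes past 3:00, the hour hand is at 30 x 3 + 0.5t degrees and the minute hand is at 6t degrees.
The smaller angle between them is 34 degrees when |30H - 5.5t| = 34 or |30H - 5.5t| = 326.
With H = 3, solve 30 x 3 - 5.5t = +/- target for each target:
  t = (30 x 3 - 34) / 5.5 = 10.18
  t = (30 x 3 + 34) / 5.5 = 22.55
  t = (30 x 3 - 326) / 5.5 = -42.91 (outside (0, 60))
  t = (30 x 3 + 326) / 5.5 = 75.64 (outside (0, 60))
Valid solutions in (0, 60): {10.18, 22.55} minutes.
The first occurrence is t = 10.18 minutes.
The hands form a 34-degree angle at 10.18 minutes past 3:00.

Final answer: 10.18 minutes past 3:00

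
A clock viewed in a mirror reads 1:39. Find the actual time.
Reflection across the vertical (12-6) axis maps a hand at angle A degrees to (360 - A) degrees, which sends a reading of T minutes past 12:00 to (720 - T) minutes past 12:00.
Mirror reads 1:39 = 99 minutes past 12:00.
Actual time: (720 - 99) mod 720 = 621 minutes = 10:21.

Final answer: 10:21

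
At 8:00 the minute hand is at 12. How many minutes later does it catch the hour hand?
The minute hand gains 5.5 degrees per minute on the hour hand.
At 8:00, the hour hand is at 240 degrees and the minute hand is at 0 degrees.
The gap is 240 degrees. Time to close: 240/5.5 = 60 x 8/11 = 43.64 minutes.
The hands overlap at 43.64 minutes past 8:00.

Final answer: 43.64 minutes past 8:00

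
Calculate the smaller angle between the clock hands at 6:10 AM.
Hour hand position: 6 x 30 + 10 x 0.5 = 185 degrees
Minute hand position: 10 x 6 = 60 degrees
Difference: |185 - 60| = 125 degrees
The angle between the hands is 125 degrees

Final answer: 125 degrees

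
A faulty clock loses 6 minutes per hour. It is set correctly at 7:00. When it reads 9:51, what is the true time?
For every 60 true minutes, the faulty clock advances 54 minutes, so 1 faulty-clock minute corresponds to 60/54 true minutes.
From 7:00 to 9:51 on the faulty dial is 171 minutes.
True elapsed: 171 x 60/54 = 190 minutes = 3 hours and 10 minutes.
True time: 7:00 + 3 hours and 10 minutes = 10:10.

Final answer: 10:10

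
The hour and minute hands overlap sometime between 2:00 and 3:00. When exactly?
The minute hand gains 5.5 degrees per minute on the hour hand.
At 2:00, the hour hand is at 60 degrees and the minute hand is at 0 degrees.
The gap is 60 degrees. Time to close: 60/5.5 = 60 x 2/11 = 10.91 minutes.
The hands overlap at 10.91 minutes past 2:00.

Final answer: 10.91 minutes past 2:00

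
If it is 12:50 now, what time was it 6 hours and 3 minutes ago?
Starting time: 12:50 = 50 total minutes past 12:00
Subtracting: 6 hours and 3 minutes = 363 minutes
50 - 363 = -313 (negative, add 12 hours = 720) = 407 minutes
= 6 hours and 47 minutes past 12:00 = 6:47

Final answer: 6:47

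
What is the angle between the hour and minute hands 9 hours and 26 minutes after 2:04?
First find the time 9 hours and 26 minutes after 2:04.
Total minutes: 2 x 60 + 4 + 9 x 60 + 26 = 690.
690 mod 720 = 690 minutes = 11:30.
Now compute the angle at 11:30:
Hour hand: 11 x 30 + 30 x 0.5 = 345 degrees
Minute hand: 30 x 6 = 180 degrees
Difference: |345 - 180| = 165 degrees
The angle is 165 degrees

Final answer: 165 degrees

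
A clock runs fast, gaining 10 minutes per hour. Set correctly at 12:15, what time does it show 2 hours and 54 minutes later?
For every 60 true minutes, the faulty clock advances 60 + 10 = 70 minutes.
True elapsed: 2 hours and 54 minutes = 174 minutes.
Faulty clock advances: 174 x 70/60 = 203 minutes (drift: 29 minutes ahead).
Shown time: 12:15 + 203 minutes = 3:38.

Final answer: 3:38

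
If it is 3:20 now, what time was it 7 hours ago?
Starting time: 3:20 = 200 total minutes past 12:00
Subtracting: 7 hours = 420 minutes
200 - 420 = -220 (negative, add 12 hours = 720) = 500 minutes
= 8 hours and 20 minutes past 12:00 = 8:20

Final answer: 8:20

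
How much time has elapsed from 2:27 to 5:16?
From 2:27 to 5:16:
(5 x 60 + 16) - (2 x 60 + 27) = 316 - 147 = 169 minutes
= 2 hours and 49 minutes

Final answer: 2 hours and 49 minutes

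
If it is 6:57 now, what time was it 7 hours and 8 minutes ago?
Starting time: 6:57 = 417 total minutes past 12:00
Subtracting: 7 hours and 8 minutes = 428 minutes
417 - 428 = -11 (negative, add 12 hours = 720) = 709 minutes
= 11 hours and 49 minutes past 12:00 = 11:49

Final answer: 11:49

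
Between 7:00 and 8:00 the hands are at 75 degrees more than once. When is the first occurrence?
At t minutes past 7:00, the hour hand is at 30 x 7 + 0.5t degrees and the minute hand is at 6t degrees.
The smaller angle between them is 75 degrees when |30H - 5.5t| = 75 or |30H - 5.5t| = 285.
With H = 7, solve 30 x 7 - 5.5t = +/- target for each target:
  t = (30 x 7 - 75) / 5.5 = 24.55
  t = (30 x 7 + 75) / 5.5 = 51.82
  t = (30 x 7 - 285) / 5.5 = -13.64 (outside (0, 60))
  t = (30 x 7 + 285) / 5.5 = 90 (outside (0, 60))
Valid solutions in (0, 60): {24.55, 51.82} minutes.
The first occurrence is t = 24.55 minutes.
The hands form a 75-degree angle at 24.55 minutes past 7:00.

Final answer: 24.55 minutes past 7:00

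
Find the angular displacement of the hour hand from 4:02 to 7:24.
The hour hand moves 0.5 degrees per minute.
Time elapsed: 7:24 - 4:02 = 202 minutes
Angular displacement: 202 x 0.5 = 101 degrees

Final answer: 101 degrees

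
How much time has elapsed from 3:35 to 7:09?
From 3:35 to 7:09:
(7 x 60 + 9) - (3 x 60 + 35) = 429 - 215 = 214 minutes
= 3 hours and 34 minutes

Final answer: 3 hours and 34 minutes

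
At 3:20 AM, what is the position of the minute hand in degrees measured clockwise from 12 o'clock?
The minute hand moves 6 degrees per minute.
At 3:20: 20 x 6 = 120 degrees

Final answer: 120 degrees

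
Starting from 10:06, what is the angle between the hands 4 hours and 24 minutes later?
First find the time 4 hours and 24 minutes after 10:06.
Total minutes: 10 x 60 + 6 + 4 x 60 + 24 = 870.
870 mod 720 = 150 minutes = 2:30.
Now compute the angle at 2:30:
Hour hand: 2 x 30 + 30 x 0.5 = 75 degrees
Minute hand: 30 x 6 = 180 degrees
Difference: |75 - 180| = 105 degrees
The angle is 105 degrees

Final answer: 105 degrees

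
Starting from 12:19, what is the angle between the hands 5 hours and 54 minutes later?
First find the time 5 hours and 54 minutes after 12:19.
Total minutes: 12 x 60 + 19 + 5 x 60 + 54 = 1093.
1093 mod 720 = 373 minutes = 6:13.
Now compute the angle at 6:13:
Hour hand: 6 x 30 + 13 x 0.5 = 186.5 degrees
Minute hand: 13 x 6 = 78 degrees
Difference: |186.5 - 78| = 108.5 degrees
The angle is 108.5 degrees

Final answer: 108.5 degrees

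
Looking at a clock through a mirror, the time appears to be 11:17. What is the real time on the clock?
Reflection across the vertical (12-6) axis maps a hand at angle A degrees to (360 - A) degrees, which sends a reading of T minutes past 12:00 to (720 - T) minutes past 12:00.
Mirror reads 11:17 = 677 minutes past 12:00.
Actual time: (720 - 677) mod 720 = 43 minutes = 12:43.

Final answer: 12:43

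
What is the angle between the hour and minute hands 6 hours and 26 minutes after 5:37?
First find the time 6 hours and 26 minutes after 5:37.
Total minutes: 5 x 60 + 37 + 6 x 60 + 26 = 723.
723 mod 720 = 3 minutes = 12:03.
Now compute the angle at 12:03:
Hour hand: 0 x 30 + 3 x 0.5 = 1.5 degrees
Minute hand: 3 x 6 = 18 degrees
Difference: |1.5 - 18| = 16.5 degrees
The angle is 16.5 degrees

Final answer: 16.5 degrees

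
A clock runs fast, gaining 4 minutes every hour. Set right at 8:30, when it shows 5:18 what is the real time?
For every 60 true minutes, the faulty clock advances 64 minutes, so 1 faulty-clock minute corresponds to 60/64 true minutes.
From 8:30 to 5:18 on the faulty dial is 528 minutes.
True elapsed: 528 x 60/64 = 495 minutes = 8 hours and 15 minutes.
True time: 8:30 + 8 hours and 15 minutes = 4:45.

Final answer: 4:45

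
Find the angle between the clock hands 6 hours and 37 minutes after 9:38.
First find the time 6 hours and 37 minutes after 9:38.
Total minutes: 9 x 60 + 38 + 6 x 60 + 37 = 975.
975 mod 720 = 255 minutes = 4:15.
Now compute the angle at 4:15:
Hour hand: 4 x 30 + 15 x 0.5 = 127.5 degrees
Minute hand: 15 x 6 = 90 degrees
Difference: |127.5 - 90| = 37.5 degrees
The angle is 37.5 degrees

Final answer: 37.5 degrees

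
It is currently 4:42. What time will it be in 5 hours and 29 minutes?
Starting time: 4:42
Adding 29 minutes to 42 minutes: 42 + 29 = 71 minutes = 1 hour and 11 minutes
Adding 5 hours: 4 + 5 + 1 (carry) = 10
Final time: 10:11

Final answer: 10:11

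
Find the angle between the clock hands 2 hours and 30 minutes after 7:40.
First find the time 2 hours and 30 minutes after 7:40.
Total minutes: 7 x 60 + 40 + 2 x 60 + 30 = 610.
610 mod 720 = 610 minutes = 10:10.
Now compute the angle at 10:10:
Hour hand: 10 x 30 + 10 x 0.5 = 305 degrees
Minute hand: 10 x 6 = 60 degrees
Difference: |305 - 60| = 245 degrees
Smaller angle: 360 - 245 = 115 degrees

Final answer: 115 degrees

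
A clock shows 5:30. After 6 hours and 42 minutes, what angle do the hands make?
First find the time 6 hours and 42 minutes after 5:30.
Total minutes: 5 x 60 + 30 + 6 x 60 + 42 = 732.
732 mod 720 = 12 minutes = 12:12.
Now compute the angle at 12:12:
Hour hand: 0 x 30 + 12 x 0.5 = 6 degrees
Minute hand: 12 x 6 = 72 degrees
Difference: |6 - 72| = 66 degrees
The angle is 66 degrees

Final answer: 66 degrees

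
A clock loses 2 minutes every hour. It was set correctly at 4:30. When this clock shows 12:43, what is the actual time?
For every 60 true minutes, the faulty clock advances 58 minutes, so 1 faulty-clock minute corresponds to 60/58 true minutes.
From 4:30 to 12:43 on the faulty dial is 493 minutes.
True elapsed: 493 x 60/58 = 510 minutes = 8 hours and 30 minutes.
True time: 4:30 + 8 hours and 30 minutes = 1:00.

Final answer: 1:00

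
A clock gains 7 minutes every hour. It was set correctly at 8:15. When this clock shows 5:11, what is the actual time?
For every 60 true minutes, the faulty clock advances 67 minutes, so 1 faulty-clock minute corresponds to 60/67 true minutes.
From 8:15 to 5:11 on the faulty dial is 536 minutes.
True elapsed: 536 x 60/67 = 480 minutes = 8 hours.
True time: 8:15 + 8 hours = 4:15.

Final answer: 4:15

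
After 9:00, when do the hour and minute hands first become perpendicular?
At t minutes past 9:00, the hour hand is at 30 x 9 + 0.5t degrees and the minute hand is at 6t degrees.
The smaller angle between them is 90 degrees when |30H - 5.5t| = 90 or |30H - 5.5t| = 270.
With H = 9, solve 30 x 9 - 5.5t = +/- target for each target:
  t = (30 x 9 - 90) / 5.5 = 32.73
  t = (30 x 9 + 90) / 5.5 = 65.45 (outside (0, 60))
  t = (30 x 9 - 270) / 5.5 = 0 (outside (0, 60))
  t = (30 x 9 + 270) / 5.5 = 98.18 (outside (0, 60))
Valid solutions in (0, 60): {32.73} minutes.
First occurrence: t = 32.73 minutes.
The hands are at right angles at 32.73 minutes past 9:00.

Final answer: 32.73 minutes past 9:00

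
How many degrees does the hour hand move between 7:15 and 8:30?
The hour hand moves 0.5 degrees per minute.
Time elapsed: 8:30 - 7:15 = 75 minutes
Angular displacement: 75 x 0.5 = 37.5 degrees

Final answer: 37.5 degrees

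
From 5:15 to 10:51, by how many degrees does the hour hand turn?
The hour hand moves 0.5 degrees per minute.
Time elapsed: 10:51 - 5:15 = 336 minutes
Angular displacement: 336 x 0.5 = 168 degrees

Final answer: 168 degrees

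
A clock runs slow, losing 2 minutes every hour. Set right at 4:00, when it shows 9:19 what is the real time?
For every 60 true minutes, the faulty clock advances 58 minutes, so 1 faulty-clock minute corresponds to 60/58 true minutes.
From 4:00 to 9:19 on the faulty dial is 319 minutes.
True elapsed: 319 x 60/58 = 330 minutes = 5 hours and 30 minutes.
True time: 4:00 + 5 hours and 30 minutes = 9:30.

Final answer: 9:30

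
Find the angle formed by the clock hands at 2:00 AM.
Hour hand position: 2 x 30 + 0 x 0.5 = 60 degrees
Minute hand position: 0 x 6 = 0 degrees
Difference: |60 - 0| = 60 degrees
The angle between the hands is 60 degrees

Final answer: 60 degrees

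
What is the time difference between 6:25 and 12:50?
From 6:25 to 12:50:
(12 x 60 + 50) - (6 x 60 + 25) = 770 - 385 = 385 minutes
= 6 hours and 25 minutes

Final answer: 6 hours and 25 minutes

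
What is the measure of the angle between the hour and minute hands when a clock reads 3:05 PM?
Hour hand position: 3 x 30 + 5 x 0.5 = 92.5 degrees
Minute hand position: 5 x 6 = 30 degrees
Difference: |92.5 - 30| = 62.5 degrees
The angle between the hands is 62.5 degrees

Final answer: 62.5 degrees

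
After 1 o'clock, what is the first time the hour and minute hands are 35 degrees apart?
At t minutes past 1:00, the hour hand is at 30 x 1 + 0.5t degrees and the minute hand is at 6t degrees.
The smaller angle between them is 35 degrees when |30H - 5.5t| = 35 or |30H - 5.5t| = 325.
With H = 1, solve 30 x 1 - 5.5t = +/- target for each target:
  t = (30 x 1 - 35) / 5.5 = -0.91 (outside (0, 60))
  t = (30 x 1 + 35) / 5.5 = 11.82
  t = (30 x 1 - 325) / 5.5 = -53.64 (outside (0, 60))
  t = (30 x 1 + 325) / 5.5 = 64.55 (outside (0, 60))
Valid solutions in (0, 60): {11.82} minutes.
The first occurrence is t = 11.82 minutes.
The hands form a 35-degree angle at 11.82 minutes past 1:00.

Final answer: 11.82 minutes past 1:00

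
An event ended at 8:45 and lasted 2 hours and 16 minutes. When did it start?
Starting time: 8:45 = 525 total minutes past 12:00
Subtracting: 2 hours and 16 minutes = 136 minutes
525 - 136 = 389 minutes
= 6 hours and 29 minutes past 12:00 = 6:29

Final answer: 6:29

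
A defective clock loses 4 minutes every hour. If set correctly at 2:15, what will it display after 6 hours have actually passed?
For every 60 true minutes, the faulty clock advances 60 - 4 = 56 minutes.
True elapsed: 6 hours = 360 minutes.
Faulty clock advances: 360 x 56/60 = 336 minutes (drift: 24 minutes behind).
Shown time: 2:15 + 336 minutes = 7:51.

Final answer: 7:51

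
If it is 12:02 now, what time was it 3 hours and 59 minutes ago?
Starting time: 12:02 = 2 total minutes past 12:00
Subtracting: 3 hours and 59 minutes = 239 minutes
2 - 239 = -237 (negative, add 12 hours = 720) = 483 minutes
= 8 hours and 3 minutes past 12:00 = 8:03

Final answer: 8:03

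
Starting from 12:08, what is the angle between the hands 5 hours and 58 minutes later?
First find the time 5 hours and 58 minutes after 12:08.
Total minutes: 12 x 60 + 8 + 5 x 60 + 58 = 1086.
1086 mod 720 = 366 minutes = 6:06.
Now compute the angle at 6:06:
Hour hand: 6 x 30 + 6 x 0.5 = 183 degrees
Minute hand: 6 x 6 = 36 degrees
Difference: |183 - 36| = 147 degrees
The angle is 147 degrees

Final answer: 147 degrees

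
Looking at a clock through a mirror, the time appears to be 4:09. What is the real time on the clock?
Reflection across the vertical (12-6) axis maps a hand at angle A degrees to (360 - A) degrees, which sends a reading of T minutes past 12:00 to (720 - T) minutes past 12:00.
Mirror reads 4:09 = 249 minutes past 12:00.
Actual time: (720 - 249) mod 720 = 471 minutes = 7:51.

Final answer: 7:51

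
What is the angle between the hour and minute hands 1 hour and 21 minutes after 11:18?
First find the time 1 hour and 21 minutes after 11:18.
Total minutes: 11 x 60 + 18 + 1 x 60 + 21 = 759.
759 mod 720 = 39 minutes = 12:39.
Now compute the angle at 12:39:
Hour hand: 0 x 30 + 39 x 0.5 = 19.5 degrees
Minute hand: 39 x 6 = 234 degrees
Difference: |19.5 - 234| = 214.5 degrees
Smaller angle: 360 - 214.5 = 145.5 degrees

Final answer: 145.5 degrees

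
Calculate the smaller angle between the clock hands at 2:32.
Hour hand position: 2 x 30 + 32 x 0.5 = 76 degrees
Minute hand position: 32 x 6 = 192 degrees
Difference: |76 - 192| = 116 degrees
The angle between the hands is 116 degrees

Final answer: 116 degrees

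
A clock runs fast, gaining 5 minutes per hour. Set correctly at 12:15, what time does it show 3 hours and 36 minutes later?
For every 60 true minutes, the faulty clock advances 60 + 5 = 65 minutes.
True elapsed: 3 hours and 36 minutes = 216 minutes.
Faulty clock advances: 216 x 65/60 = 234 minutes (drift: 18 minutes ahead).
Shown time: 12:15 + 234 minutes = 4:09.

Final answer: 4:09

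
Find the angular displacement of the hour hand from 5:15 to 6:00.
The hour hand moves 0.5 degrees per minute.
Time elapsed: 6:00 - 5:15 = 45 minutes
Angular displacement: 45 x 0.5 = 22.5 degrees

Final answer: 22.5 degrees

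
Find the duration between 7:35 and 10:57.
From 7:35 to 10:57:
(10 x 60 + 57) - (7 x 60 + 35) = 657 - 455 = 202 minutes
= 3 hours and 22 minutes

Final answer: 3 hours and 22 minutes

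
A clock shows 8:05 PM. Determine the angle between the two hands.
Hour hand position: 8 x 30 + 5 x 0.5 = 242.5 degrees
Minute hand position: 5 x 6 = 30 degrees
Difference: |242.5 - 30| = 212.5 degrees
Since 212.5 > 180, the smaller angle is 360 - 212.5 = 147.5 degrees

Final answer: 147.5 degrees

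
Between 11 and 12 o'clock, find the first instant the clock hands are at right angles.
At t minutes past 11:00, the hour hand is at 30 x 11 + 0.5t degrees and the minute hand is at 6t degrees.
The smaller angle between them is 90 degrees when |30H - 5.5t| = 90 or |30H - 5.5t| = 270.
With H = 11, solve 30 x 11 - 5.5t = +/- target for each target:
  t = (30 x 11 - 90) / 5.5 = 43.64
  t = (30 x 11 + 90) / 5.5 = 76.36 (outside (0, 60))
  t = (30 x 11 - 270) / 5.5 = 10.91
  t = (30 x 11 + 270) / 5.5 = 109.09 (outside (0, 60))
Valid solutions in (0, 60): {10.91, 43.64} minutes.
First occurrence: t = 10.91 minutes.
The hands are at right angles at 10.91 minutes past 11:00.

Final answer: 10.91 minutes past 11:00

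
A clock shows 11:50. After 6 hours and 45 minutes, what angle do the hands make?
First find the time 6 hours and 45 minutes after 11:50.
Total minutes: 11 x 60 + 50 + 6 x 60 + 45 = 1115.
1115 mod 720 = 395 minutes = 6:35.
Now compute the angle at 6:35:
Hour hand: 6 x 30 + 35 x 0.5 = 197.5 degrees
Minute hand: 35 x 6 = 210 degrees
Difference: |197.5 - 210| = 12.5 degrees
The angle is 12.5 degrees

Final answer: 12.5 degrees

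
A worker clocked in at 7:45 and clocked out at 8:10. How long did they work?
From 7:45 to 8:10:
(8 x 60 + 10) - (7 x 60 + 45) = 490 - 465 = 25 minutes
= 25 minutes

Final answer: 25 minutes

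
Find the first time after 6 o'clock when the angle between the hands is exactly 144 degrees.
At t minutes past 6:00, the hour hand is at 30 x 6 + 0.5t degrees and the minute hand is at 6t degrees.
The smaller angle between them is 144 degrees when |30H - 5.5t| = 144 or |30H - 5.5t| = 216.
With H = 6, solve 30 x 6 - 5.5t = +/- target for each target:
  t = (30 x 6 - 144) / 5.5 = 6.55
  t = (30 x 6 + 144) / 5.5 = 58.91
  t = (30 x 6 - 216) / 5.5 = -6.55 (outside (0, 60))
  t = (30 x 6 + 216) / 5.5 = 72 (outside (0, 60))
Valid solutions in (0, 60): {6.55, 58.91} minutes.
The first occurrence is t = 6.55 minutes.
The hands form a 144-degree angle at 6.55 minutes past 6:00.

Final answer: 6.55 minutes past 6:00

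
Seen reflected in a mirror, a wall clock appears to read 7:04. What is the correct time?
Reflection across the vertical (12-6) axis maps a hand at angle A degrees to (360 - A) degrees, which sends a reading of T minutes past 12:00 to (720 - T) minutes past 12:00.
Mirror reads 7:04 = 424 minutes past 12:00.
Actual time: (720 - 424) mod 720 = 296 minutes = 4:56.

Final answer: 4:56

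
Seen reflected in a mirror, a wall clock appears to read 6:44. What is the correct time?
Reflection across the vertical (12-6) axis maps a hand at angle A degrees to (360 - A) degrees, which sends a reading of T minutes past 12:00 to (720 - T) minutes past 12:00.
Mirror reads 6:44 = 404 minutes past 12:00.
Actual time: (720 - 404) mod 720 = 316 minutes = 5:16.

Final answer: 5:16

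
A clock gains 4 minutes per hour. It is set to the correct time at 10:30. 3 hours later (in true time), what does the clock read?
For every 60 true minutes, the faulty clock advances 60 + 4 = 64 minutes.
True elapsed: 3 hours = 180 minutes.
Faulty clock advances: 180 x 64/60 = 192 minutes (drift: 12 minutes ahead).
Shown time: 10:30 + 192 minutes = 1:42.

Final answer: 1:42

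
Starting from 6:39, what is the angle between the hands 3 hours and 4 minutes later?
First find the time 3 hours and 4 minutes after 6:39.
Total minutes: 6 x 60 + 39 + 3 x 60 + 4 = 583.
583 mod 720 = 583 minutes = 9:43.
Now compute the angle at 9:43:
Hour hand: 9 x 30 + 43 x 0.5 = 291.5 degrees
Minute hand: 43 x 6 = 258 degrees
Difference: |291.5 - 258| = 33.5 degrees
The angle is 33.5 degrees

Final answer: 33.5 degrees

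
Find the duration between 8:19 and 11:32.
From 8:19 to 11:32:
(11 x 60 + 32) - (8 x 60 + 19) = 692 - 499 = 193 minutes
= 3 hours and 13 minutes

Final answer: 3 hours and 13 minutes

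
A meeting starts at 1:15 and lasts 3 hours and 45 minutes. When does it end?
Starting time: 1:15
Adding 45 minutes to 15 minutes: 15 + 45 = 60 minutes = 1 hour
Adding 3 hours: 1 + 3 + 1 (carry) = 5
Final time: 5:00

Final answer: 5:00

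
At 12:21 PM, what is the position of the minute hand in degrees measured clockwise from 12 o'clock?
The minute hand moves 6 degrees per minute.
At 12:21: 21 x 6 = 126 degrees

Final answer: 126 degrees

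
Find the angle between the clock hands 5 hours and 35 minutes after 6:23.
First find the time 5 hours and 35 minutes after 6:23.
Total minutes: 6 x 60 + 23 + 5 x 60 + 35 = 718.
718 mod 720 = 718 minutes = 11:58.
Now compute the angle at 11:58:
Hour hand: 11 x 30 + 58 x 0.5 = 359 degrees
Minute hand: 58 x 6 = 348 degrees
Difference: |359 - 348| = 11 degrees
The angle is 11 degrees

Final answer: 11 degrees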